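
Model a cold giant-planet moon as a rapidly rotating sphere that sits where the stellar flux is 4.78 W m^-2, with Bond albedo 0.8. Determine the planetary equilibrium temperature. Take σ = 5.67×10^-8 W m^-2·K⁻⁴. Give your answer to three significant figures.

45.3 K

Averaging over the sphere, the absorbed flux is S(1−α)/4 = 0.2390 W m^-2.
Balancing against σT⁴: T = (0.2390/5.67×10⁻⁸)^(1/4) = 45.31 K.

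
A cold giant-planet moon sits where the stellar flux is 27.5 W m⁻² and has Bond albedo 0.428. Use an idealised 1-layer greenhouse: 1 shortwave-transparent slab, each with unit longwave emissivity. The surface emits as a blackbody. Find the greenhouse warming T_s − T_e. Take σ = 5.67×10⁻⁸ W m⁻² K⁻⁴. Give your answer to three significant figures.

Top-of-atmosphere balance: σT_e⁴ = S(1−α)/4 = 3.933 W m⁻² → T_e = 91.26 K.
T_s = (N+1)^(1/4)·T_e = 108.5 K.
So the greenhouse effect raises the surface by 108.5 − 91.26 = 17.27 K.

17.3 K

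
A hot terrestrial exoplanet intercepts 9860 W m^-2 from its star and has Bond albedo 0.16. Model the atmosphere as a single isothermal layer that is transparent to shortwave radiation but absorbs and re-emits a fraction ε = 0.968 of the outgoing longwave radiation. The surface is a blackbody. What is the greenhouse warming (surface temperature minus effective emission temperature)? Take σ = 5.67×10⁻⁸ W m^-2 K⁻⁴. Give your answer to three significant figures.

78.6 K

Effective emission temperature (TOA balance): σT_e⁴ = S(1−α)/4 = 2071 W m^-2 → T_e = 437.1 K.
The surface balance (absorbed SW + ε·downward IR = σT_s⁴) with T_a⁴ = T_s⁴/2 reduces to T_s = T_e·[2/(2−ε)]^¼ = 515.8 K.
T_s − T_e = 515.8 − 437.1 = 78.63 K.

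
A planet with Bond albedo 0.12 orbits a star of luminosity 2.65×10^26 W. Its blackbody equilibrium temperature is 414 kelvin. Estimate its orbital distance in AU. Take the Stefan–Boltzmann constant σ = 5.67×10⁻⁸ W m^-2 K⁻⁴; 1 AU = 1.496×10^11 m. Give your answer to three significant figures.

0.353 AU

The flux needed for this T is 4σT⁴/(1−0.12) = 7571 W m^-2.
From L = 4πd²S, d = √(2.65×10^26/(4π·7571)) = 5.278×10^10 m = 0.3528 AU.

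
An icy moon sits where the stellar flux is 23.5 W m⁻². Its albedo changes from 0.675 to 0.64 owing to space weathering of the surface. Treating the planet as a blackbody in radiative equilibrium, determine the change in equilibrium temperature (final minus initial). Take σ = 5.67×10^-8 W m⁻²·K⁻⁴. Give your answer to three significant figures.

With α = 0.675, T₁ = 76.18 K.
With α = 0.64, T₂ = 78.15 K.
ΔT = T₂ − T₁ = 1.973 K.

1.97 K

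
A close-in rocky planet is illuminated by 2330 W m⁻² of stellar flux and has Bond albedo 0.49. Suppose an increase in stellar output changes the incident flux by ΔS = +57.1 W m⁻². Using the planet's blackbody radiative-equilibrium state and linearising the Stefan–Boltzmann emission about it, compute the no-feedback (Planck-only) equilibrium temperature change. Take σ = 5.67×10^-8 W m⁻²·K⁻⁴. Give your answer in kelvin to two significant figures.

The baseline emission temperature is T_e = 269.0 K.
TOA radiative forcing: ΔF = (1−α)ΔS/4 = 0.51·(+57.1)/4 = 7.280 W m⁻².
Planck response: λ_P = 4σT_e³ = 4·5.67×10⁻⁸·(269.0)³ = 4.417 W m⁻²/K.
ΔT₀ = ΔF/λ_P = 7.280/4.417 = 1.65 K.

1.6 K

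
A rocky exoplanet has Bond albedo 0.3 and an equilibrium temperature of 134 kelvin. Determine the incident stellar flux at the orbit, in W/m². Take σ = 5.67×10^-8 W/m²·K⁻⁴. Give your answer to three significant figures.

104 W/m²

From S(1−α)/4 = σT⁴: S = 4σT⁴/(1−α).
σT⁴ = 5.67×10⁻⁸·(134)⁴ = 18.28 W/m².
So S = 4×18.28/(1−0.3) = 104.5 W/m².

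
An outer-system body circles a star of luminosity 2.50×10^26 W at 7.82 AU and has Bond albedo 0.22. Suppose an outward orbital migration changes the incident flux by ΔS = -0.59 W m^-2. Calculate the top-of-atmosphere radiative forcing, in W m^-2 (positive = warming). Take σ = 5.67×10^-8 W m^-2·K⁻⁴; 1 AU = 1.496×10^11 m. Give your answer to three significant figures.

Orbital distance: d = 7.82 AU = 1.170×10^12 m.
Flux at the orbit: S = L/(4πd²) = 2.50×10^26/(4π·(1.17×10^12)²) = 14.54 W m^-2.
TOA radiative forcing: ΔF = (1−α)ΔS/4 = 0.78·(-0.59)/4 = -0.1150 W m^-2.

-0.115 W m^-2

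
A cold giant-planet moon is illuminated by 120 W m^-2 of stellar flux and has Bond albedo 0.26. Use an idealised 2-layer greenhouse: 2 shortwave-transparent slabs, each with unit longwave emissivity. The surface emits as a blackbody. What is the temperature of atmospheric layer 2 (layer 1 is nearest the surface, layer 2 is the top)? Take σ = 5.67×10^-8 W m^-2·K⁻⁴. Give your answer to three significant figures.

141 K

OLR = S(1−α)/4 = 22.20 W m^-2; the top layer radiates at T_e = 140.7 K.
The net upward flux σT_e⁴ is constant between every pair of levels, so T_k⁴ = (N+1−k)T_e⁴.
With k = 2: T_2 = (2+1−2)^¼·140.7 K = 140.7 K.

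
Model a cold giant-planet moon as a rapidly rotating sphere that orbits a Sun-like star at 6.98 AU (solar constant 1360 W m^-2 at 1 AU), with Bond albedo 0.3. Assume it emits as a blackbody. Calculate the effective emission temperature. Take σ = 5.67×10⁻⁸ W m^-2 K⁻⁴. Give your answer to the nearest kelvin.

Irradiance scales as 1/d², so S = 1360 W m^-2 × (1/6.98)² = 27.91 W m^-2.
Absorbed flux (global mean): S(1−α)/4 = 27.91·0.7/4 = 4.885 W m^-2.
Set σT⁴ = 4.885 → T = (4.885/σ)^(1/4) = 96.34 K.

96 K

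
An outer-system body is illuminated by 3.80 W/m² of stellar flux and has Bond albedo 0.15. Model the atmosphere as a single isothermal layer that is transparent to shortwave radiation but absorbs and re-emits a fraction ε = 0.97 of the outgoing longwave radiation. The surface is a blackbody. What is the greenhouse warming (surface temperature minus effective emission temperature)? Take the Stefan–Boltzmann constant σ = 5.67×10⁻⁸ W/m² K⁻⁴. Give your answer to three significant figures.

11.1 K

Effective emission temperature (TOA balance): σT_e⁴ = S(1−α)/4 = 0.8075 W/m² → T_e = 61.43 K.
For a single slab of emissivity ε, T_s⁴ = 2T_e⁴/(2−ε); thus T_s = 61.43·(1.942)^(1/4) = 72.52 K.
Greenhouse warming: T_s − T_e = 11.09 K.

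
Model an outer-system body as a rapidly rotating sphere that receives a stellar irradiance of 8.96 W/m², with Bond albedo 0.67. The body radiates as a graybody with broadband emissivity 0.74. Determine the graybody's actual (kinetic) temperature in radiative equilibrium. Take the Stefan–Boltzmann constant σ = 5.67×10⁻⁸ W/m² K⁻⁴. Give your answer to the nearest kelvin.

Absorbed flux (global mean): S(1−α)/4 = 8.960·0.33/4 = 0.7392 W/m².
Radiative balance εσT⁴ = 0.7392 gives T = [0.7392/(0.74·σ)]^(1/4) = 64.79 K.

65 K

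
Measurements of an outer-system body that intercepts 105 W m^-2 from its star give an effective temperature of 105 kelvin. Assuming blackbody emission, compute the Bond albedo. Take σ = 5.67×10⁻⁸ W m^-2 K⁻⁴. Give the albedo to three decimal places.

From σT⁴ = S(1−α)/4 we invert for α: 1−α = 4σT⁴/S.
4σT⁴ = 4·5.67×10⁻⁸·(105)⁴ = 27.57 W m^-2.
1−α = 27.57/105.0 = 0.2625, so α = 0.7375.

0.737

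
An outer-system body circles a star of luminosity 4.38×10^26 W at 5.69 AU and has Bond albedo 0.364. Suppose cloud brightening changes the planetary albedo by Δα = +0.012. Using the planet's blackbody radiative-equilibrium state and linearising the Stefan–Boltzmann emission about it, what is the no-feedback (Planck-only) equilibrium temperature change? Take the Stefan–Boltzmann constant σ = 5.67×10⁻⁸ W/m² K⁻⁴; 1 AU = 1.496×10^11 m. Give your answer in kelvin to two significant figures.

d = 5.69 × 1.496×10^11 m = 8.512×10^11 m.
Spreading L over a sphere of radius d: S = 4.38×10^26/(4π·8.51×10^11²) = 48.10 W/m².
Unperturbed T_e = [48.10·(1−0.364)/(4σ)]^¼ = 107.8 K.
ΔF = −(S/4)Δα = −(48.10/4)×(+0.012) = -0.1443 W/m².
The Planck feedback parameter is 4σT_e³ = 0.2839 W/m²/K.
Hence the no-feedback warming is ΔF/(4σT_e³) = -0.508 K.

-0.51 K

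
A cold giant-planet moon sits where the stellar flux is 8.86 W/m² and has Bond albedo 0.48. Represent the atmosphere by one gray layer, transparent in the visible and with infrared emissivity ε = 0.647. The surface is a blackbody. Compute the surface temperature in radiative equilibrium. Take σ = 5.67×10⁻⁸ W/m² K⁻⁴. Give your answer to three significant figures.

The planet radiates to space at T_e = [S(1−α)/(4σ)]^(1/4) = 67.13 K.
The surface balance (absorbed SW + ε·downward IR = σT_s⁴) with T_a⁴ = T_s⁴/2 reduces to T_s = T_e·[2/(2−ε)]^¼ = 74.03 K.

74.0 K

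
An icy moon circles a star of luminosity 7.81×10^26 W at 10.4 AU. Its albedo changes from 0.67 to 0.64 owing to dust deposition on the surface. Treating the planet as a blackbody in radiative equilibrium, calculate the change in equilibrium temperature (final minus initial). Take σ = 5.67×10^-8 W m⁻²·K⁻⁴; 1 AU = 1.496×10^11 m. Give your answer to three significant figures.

1.72 K

Orbital distance: d = 10.4 AU = 1.556×10^12 m.
Flux at the orbit: S = L/(4πd²) = 7.81×10^26/(4π·(1.56×10^12)²) = 25.68 W m⁻².
Before: T₁ = [25.68·0.33/(4σ)]^(1/4) = 78.18 K.
After:  T₂ = [25.68·0.36/(4σ)]^(1/4) = 79.90 K.
ΔT = T₂ − T₁ = 1.719 K.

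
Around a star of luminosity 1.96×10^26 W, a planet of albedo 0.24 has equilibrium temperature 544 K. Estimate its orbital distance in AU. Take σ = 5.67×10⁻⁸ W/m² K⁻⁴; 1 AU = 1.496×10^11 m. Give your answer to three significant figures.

The flux needed for this T is 4σT⁴/(1−0.24) = 26140 W/m².
Then d = [L/(4πS)]^(1/2) = 2.443×10^10 m, i.e. 0.1633 AU.

0.163 AU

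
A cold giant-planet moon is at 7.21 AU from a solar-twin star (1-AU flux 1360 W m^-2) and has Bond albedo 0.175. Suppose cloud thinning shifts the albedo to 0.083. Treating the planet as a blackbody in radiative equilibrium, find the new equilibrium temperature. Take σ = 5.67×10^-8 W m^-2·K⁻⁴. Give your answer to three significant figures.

Flux at the orbit: S = 1360/(7.21)² = 26.16 W m^-2.
New equilibrium: T₂ = [(1−0.083)·26.16/(4σ)]^(1/4) = 101.4 K.

101 K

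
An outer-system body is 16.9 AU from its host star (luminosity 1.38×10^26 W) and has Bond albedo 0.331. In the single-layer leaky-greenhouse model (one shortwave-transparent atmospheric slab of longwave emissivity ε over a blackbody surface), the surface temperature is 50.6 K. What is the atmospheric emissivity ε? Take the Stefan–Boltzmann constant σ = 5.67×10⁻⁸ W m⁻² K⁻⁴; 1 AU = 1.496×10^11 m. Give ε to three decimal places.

0.454

Orbital distance: d = 16.9 AU = 2.528×10^12 m.
S = L/(4πd²) = 1.718 W m⁻².
First, T_e = [1.718·(1−0.331)/(4σ)]^(1/4) = 47.45 K.
Inverting T_s⁴ = 2T_e⁴/(2−ε): (T_e/T_s)⁴ = 0.7731, so ε = 2(1 − 0.7731) = 0.4539.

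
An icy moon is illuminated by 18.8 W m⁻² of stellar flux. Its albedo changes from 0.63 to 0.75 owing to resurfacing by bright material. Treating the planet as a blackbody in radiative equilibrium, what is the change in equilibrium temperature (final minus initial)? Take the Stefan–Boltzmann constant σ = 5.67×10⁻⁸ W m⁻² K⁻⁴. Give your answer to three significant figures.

With α = 0.63, T₁ = 74.42 K.
With α = 0.75, T₂ = 67.47 K.
ΔT = T₂ − T₁ = -6.948 K.

-6.95 kelvin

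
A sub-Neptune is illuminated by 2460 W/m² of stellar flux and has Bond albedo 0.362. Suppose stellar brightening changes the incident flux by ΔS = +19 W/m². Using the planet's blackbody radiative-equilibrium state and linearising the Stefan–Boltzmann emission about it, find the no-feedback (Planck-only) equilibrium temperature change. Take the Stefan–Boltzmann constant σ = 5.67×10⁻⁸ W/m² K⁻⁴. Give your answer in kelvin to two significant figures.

The baseline emission temperature is T_e = 288.4 K.
TOA radiative forcing: ΔF = (1−α)ΔS/4 = 0.638·(+19)/4 = 3.030 W/m².
The Planck feedback parameter is 4σT_e³ = 5.442 W/m²/K.
So ΔT₀ = 3.030/5.442 = 0.557 K.

0.56 kelvin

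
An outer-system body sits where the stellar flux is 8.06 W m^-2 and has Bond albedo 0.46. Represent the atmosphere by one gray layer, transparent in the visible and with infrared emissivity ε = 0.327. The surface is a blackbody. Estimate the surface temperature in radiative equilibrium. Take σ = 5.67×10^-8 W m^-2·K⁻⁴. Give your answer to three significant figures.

69.2 K

At the top of the atmosphere, σT_e⁴ = S(1−α)/4 = 1.088 W m^-2, giving T_e = 66.19 K.
For a single slab of emissivity ε, T_s⁴ = 2T_e⁴/(2−ε); thus T_s = 66.19·(1.195)^(1/4) = 69.21 K.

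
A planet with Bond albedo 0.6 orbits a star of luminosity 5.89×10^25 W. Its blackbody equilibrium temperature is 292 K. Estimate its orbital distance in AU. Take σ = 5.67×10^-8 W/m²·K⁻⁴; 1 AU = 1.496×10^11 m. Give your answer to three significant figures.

0.225 AU

The flux needed for this T is 4σT⁴/(1−0.6) = 4122 W/m².
From L = 4πd²S, d = √(5.89×10^25/(4π·4122)) = 3.372×10^10 m = 0.2254 AU.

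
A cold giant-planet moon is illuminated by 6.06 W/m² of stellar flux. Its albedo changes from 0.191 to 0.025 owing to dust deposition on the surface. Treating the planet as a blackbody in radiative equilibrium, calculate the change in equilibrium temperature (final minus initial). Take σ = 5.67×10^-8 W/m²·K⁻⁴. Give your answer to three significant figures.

Initial: T₁ = [S(1−0.191)/(4σ)]^(1/4) = 68.19 K.
Final:   T₂ = [S(1−0.025)/(4σ)]^(1/4) = 71.44 K.
ΔT = T₂ − T₁ = 3.257 K.

3.26 K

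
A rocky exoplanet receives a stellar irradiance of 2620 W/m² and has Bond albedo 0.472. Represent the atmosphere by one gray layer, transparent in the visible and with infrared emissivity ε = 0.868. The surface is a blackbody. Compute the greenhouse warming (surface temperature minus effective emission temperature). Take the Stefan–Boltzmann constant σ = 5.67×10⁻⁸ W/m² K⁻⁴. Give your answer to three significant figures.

The planet radiates to space at T_e = [S(1−α)/(4σ)]^(1/4) = 279.5 K.
For a single slab of emissivity ε, T_s⁴ = 2T_e⁴/(2−ε); thus T_s = 279.5·(1.767)^(1/4) = 322.2 K.
The atmosphere warms the surface by 42.73 K.

42.7 K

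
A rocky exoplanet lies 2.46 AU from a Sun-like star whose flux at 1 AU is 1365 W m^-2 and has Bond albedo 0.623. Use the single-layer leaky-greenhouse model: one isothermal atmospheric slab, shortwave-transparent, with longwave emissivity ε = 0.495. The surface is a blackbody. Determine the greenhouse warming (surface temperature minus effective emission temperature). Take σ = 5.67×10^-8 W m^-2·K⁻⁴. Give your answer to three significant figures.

10.3 kelvin

Irradiance scales as 1/d², so S = 1365 W m^-2 × (1/2.46)² = 225.6 W m^-2.
At the top of the atmosphere, σT_e⁴ = S(1−α)/4 = 21.26 W m^-2, giving T_e = 139.2 K.
The surface balance (absorbed SW + ε·downward IR = σT_s⁴) with T_a⁴ = T_s⁴/2 reduces to T_s = T_e·[2/(2−ε)]^¼ = 149.4 K.
Greenhouse warming: T_s − T_e = 10.25 K.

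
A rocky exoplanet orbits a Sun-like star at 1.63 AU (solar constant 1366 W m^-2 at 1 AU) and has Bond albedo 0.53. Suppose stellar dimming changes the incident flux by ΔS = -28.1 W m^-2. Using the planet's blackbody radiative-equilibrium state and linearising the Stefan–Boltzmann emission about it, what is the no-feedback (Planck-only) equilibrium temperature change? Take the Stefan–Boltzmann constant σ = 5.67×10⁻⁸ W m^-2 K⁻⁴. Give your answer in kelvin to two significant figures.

-2.5 kelvin

By the inverse-square law, S = 1366/1.63² = 514.1 W m^-2.
The baseline emission temperature is T_e = 180.7 K.
Only a fraction (1−α) is absorbed and it's spread over 4πR², so ΔF = (1−α)ΔS/4 = -3.302 W m^-2.
Planck response: λ_P = 4σT_e³ = 4·5.67×10⁻⁸·(180.7)³ = 1.337 W m^-2/K.
So ΔT₀ = -3.302/1.337 = -2.47 K.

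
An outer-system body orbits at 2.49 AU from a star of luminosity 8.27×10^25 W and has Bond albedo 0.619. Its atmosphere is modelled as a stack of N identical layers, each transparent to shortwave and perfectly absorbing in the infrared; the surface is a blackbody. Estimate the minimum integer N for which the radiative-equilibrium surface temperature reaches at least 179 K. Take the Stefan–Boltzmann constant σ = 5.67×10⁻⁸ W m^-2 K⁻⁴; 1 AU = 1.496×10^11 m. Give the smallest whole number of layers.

12

d = 2.49 × 1.496×10^11 m = 3.725×10^11 m.
S = L/(4πd²) = 47.43 W m^-2.
Top-of-atmosphere balance: σT_e⁴ = S(1−α)/4 = 4.518 W m^-2 → T_e = 94.48 K.
Need (N+1)T_e⁴ ≥ T_s⁴, i.e. N+1 ≥ (179/94.48)⁴ = 12.885.
So N ≥ 11.885; the smallest integer is N = 12.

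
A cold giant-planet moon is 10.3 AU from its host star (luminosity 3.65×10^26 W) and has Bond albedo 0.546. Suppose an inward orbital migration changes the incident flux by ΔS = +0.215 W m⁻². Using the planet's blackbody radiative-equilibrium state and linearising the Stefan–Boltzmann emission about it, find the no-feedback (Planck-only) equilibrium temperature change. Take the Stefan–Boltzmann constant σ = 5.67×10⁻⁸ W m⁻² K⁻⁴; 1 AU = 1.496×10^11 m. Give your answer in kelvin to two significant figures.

0.31 kelvin

d = 10.3 × 1.496×10^11 m = 1.541×10^12 m.
Spreading L over a sphere of radius d: S = 3.65×10^26/(4π·1.54×10^12²) = 12.23 W m⁻².
The baseline emission temperature is T_e = 70.35 K.
ΔF = Δ[S(1−α)]/4 = (1−0.546)·+0.215/4 = 0.02440 W m⁻².
The Planck feedback parameter is 4σT_e³ = 0.07895 W m⁻²/K.
So ΔT₀ = 0.02440/0.07895 = 0.309 K.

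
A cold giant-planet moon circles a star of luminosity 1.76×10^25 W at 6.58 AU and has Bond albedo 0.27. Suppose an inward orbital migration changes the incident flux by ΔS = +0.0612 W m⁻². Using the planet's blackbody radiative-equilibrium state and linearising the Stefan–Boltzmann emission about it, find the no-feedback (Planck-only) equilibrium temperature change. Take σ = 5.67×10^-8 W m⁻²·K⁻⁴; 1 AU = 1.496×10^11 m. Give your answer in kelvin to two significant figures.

0.49 kelvin

Orbital distance: d = 6.58 AU = 9.844×10^11 m.
Flux at the orbit: S = L/(4πd²) = 1.76×10^25/(4π·(9.84×10^11)²) = 1.445 W m⁻².
Reference equilibrium: T_e = [S(1−α)/(4σ)]^(1/4) = 46.44 K.
Only a fraction (1−α) is absorbed and it's spread over 4πR², so ΔF = (1−α)ΔS/4 = 0.01117 W m⁻².
The Planck feedback parameter is 4σT_e³ = 0.02272 W m⁻²/K.
ΔT₀ = ΔF/λ_P = 0.01117/0.02272 = 0.492 K.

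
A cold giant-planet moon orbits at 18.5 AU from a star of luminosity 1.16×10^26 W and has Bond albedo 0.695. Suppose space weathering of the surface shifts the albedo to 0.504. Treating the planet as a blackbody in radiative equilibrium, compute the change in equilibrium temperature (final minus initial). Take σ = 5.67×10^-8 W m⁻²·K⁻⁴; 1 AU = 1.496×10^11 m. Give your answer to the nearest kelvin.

Orbital distance: d = 18.5 AU = 2.768×10^12 m.
Spreading L over a sphere of radius d: S = 1.16×10^26/(4π·2.77×10^12²) = 1.205 W m⁻².
Initial: T₁ = [S(1−0.695)/(4σ)]^(1/4) = 35.68 K.
With α = 0.504, T₂ = 40.29 K.
ΔT = T₂ − T₁ = 4.612 K.

5 K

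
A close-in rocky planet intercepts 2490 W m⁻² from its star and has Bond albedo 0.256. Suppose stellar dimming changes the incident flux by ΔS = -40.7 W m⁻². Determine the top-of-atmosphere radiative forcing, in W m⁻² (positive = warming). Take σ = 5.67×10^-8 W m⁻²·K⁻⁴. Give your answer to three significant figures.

-7.57 W m⁻²

ΔF = Δ[S(1−α)]/4 = (1−0.256)·-40.7/4 = -7.570 W m⁻².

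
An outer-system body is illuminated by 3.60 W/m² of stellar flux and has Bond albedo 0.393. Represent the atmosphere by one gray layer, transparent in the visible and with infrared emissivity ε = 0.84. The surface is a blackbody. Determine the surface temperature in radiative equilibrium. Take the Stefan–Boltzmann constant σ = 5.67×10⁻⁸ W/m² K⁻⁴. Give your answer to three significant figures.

63.8 kelvin

At the top of the atmosphere, σT_e⁴ = S(1−α)/4 = 0.5463 W/m², giving T_e = 55.71 K.
For a single slab of emissivity ε, T_s⁴ = 2T_e⁴/(2−ε); thus T_s = 55.71·(1.724)^(1/4) = 63.84 K.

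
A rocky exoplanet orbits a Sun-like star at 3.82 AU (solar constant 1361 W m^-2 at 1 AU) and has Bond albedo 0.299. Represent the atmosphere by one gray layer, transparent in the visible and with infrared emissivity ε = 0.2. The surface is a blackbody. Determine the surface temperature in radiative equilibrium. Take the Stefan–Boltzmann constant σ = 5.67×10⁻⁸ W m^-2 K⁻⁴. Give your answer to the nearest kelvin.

134 K

Irradiance scales as 1/d², so S = 1361 W m^-2 × (1/3.82)² = 93.27 W m^-2.
The planet radiates to space at T_e = [S(1−α)/(4σ)]^(1/4) = 130.3 K.
For a single slab of emissivity ε, T_s⁴ = 2T_e⁴/(2−ε); thus T_s = 130.3·(1.111)^(1/4) = 133.8 K.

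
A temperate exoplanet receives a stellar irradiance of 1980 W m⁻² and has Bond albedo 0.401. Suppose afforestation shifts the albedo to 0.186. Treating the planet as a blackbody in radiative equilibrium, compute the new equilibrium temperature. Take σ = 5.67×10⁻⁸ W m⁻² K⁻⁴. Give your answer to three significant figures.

290 K

With the new albedo, S(1−α₂)/4 = 402.9 W m⁻², so T₂ = 290.3 K.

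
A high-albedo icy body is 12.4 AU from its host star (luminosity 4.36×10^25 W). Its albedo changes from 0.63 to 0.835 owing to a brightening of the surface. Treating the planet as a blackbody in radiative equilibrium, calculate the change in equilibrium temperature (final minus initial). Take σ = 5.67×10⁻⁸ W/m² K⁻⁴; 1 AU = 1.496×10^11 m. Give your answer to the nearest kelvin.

-7 kelvin

d = 12.4 × 1.496×10^11 m = 1.855×10^12 m.
S = L/(4πd²) = 1.008 W/m².
With α = 0.63, T₁ = 35.81 K.
After:  T₂ = [1.008·0.165/(4σ)]^(1/4) = 29.27 K.
Change: 29.27 − 35.81 = -6.547 K.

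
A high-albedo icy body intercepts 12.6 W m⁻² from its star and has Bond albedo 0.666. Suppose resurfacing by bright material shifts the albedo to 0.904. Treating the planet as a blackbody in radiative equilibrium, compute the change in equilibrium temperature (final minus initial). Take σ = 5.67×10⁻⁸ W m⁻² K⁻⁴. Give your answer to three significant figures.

-17.6 K

With α = 0.666, T₁ = 65.63 K.
After:  T₂ = [12.60·0.096/(4σ)]^(1/4) = 48.06 K.
Change: 48.06 − 65.63 = -17.58 K.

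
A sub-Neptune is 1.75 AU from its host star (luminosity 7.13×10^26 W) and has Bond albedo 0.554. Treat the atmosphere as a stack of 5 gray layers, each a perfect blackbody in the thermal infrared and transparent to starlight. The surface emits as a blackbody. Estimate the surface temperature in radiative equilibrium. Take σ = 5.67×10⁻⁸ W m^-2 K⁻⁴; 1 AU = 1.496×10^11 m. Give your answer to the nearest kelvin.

Orbital distance: d = 1.75 AU = 2.618×10^11 m.
Flux at the orbit: S = L/(4πd²) = 7.13×10^26/(4π·(2.62×10^11)²) = 827.8 W m^-2.
OLR = S(1−α)/4 = 92.30 W m^-2; the top layer radiates at T_e = 200.9 K.
For an N-layer opaque stack, T_s⁴ = (N+1)T_e⁴, hence T_s = (6)^(1/4)×200.9 K = 314.4 K.

314 K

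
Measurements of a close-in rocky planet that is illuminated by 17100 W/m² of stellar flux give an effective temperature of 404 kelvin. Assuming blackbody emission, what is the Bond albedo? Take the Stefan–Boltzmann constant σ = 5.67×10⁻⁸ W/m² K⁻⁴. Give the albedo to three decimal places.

Rearranging the radiative balance, α = 1 − 4σT⁴/S.
σT⁴ = 1510 W/m², so 4σT⁴ = 6042 W/m².
1−α = 6042/17100 = 0.3533, so α = 0.6467.

0.647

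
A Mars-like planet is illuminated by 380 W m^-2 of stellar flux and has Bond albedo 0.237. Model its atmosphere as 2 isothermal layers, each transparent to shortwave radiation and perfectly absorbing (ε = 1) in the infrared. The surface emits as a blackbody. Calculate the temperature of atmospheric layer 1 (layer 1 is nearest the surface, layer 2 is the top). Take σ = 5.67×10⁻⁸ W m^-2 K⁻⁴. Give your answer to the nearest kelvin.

The effective emission temperature is T_e = [S(1−α)/(4σ)]^¼ = 189.1 K.
The net upward flux σT_e⁴ is constant between every pair of levels, so T_k⁴ = (N+1−k)T_e⁴.
T_1 = (2)^(1/4)·189.1 = 224.9 K.

225 K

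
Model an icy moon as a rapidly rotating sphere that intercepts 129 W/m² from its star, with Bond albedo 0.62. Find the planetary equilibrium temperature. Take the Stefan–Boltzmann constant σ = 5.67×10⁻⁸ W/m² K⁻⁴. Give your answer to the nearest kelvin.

121 K

Averaging over the sphere, the absorbed flux is S(1−α)/4 = 12.26 W/m².
Set σT⁴ = 12.26 → T = (12.26/σ)^(1/4) = 121.3 K.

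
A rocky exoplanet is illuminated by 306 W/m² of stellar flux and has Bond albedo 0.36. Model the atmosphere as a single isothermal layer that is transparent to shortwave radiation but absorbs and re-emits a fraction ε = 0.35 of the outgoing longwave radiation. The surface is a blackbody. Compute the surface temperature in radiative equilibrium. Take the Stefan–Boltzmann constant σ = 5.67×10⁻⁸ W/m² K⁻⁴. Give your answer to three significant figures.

180 K

The planet radiates to space at T_e = [S(1−α)/(4σ)]^(1/4) = 171.4 K.
For a single slab of emissivity ε, T_s⁴ = 2T_e⁴/(2−ε); thus T_s = 171.4·(1.212)^(1/4) = 179.9 K.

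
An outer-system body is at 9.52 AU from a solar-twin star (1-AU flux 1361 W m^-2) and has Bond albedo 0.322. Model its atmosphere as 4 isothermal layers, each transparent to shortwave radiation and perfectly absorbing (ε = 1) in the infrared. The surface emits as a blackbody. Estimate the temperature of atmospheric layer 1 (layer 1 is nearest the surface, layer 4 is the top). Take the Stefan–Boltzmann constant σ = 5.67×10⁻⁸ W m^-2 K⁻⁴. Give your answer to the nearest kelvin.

Irradiance scales as 1/d², so S = 1361 W m^-2 × (1/9.52)² = 15.02 W m^-2.
OLR = S(1−α)/4 = 2.545 W m^-2; the top layer radiates at T_e = 81.85 K.
Each opaque layer satisfies 2T_j⁴ = T_{j−1}⁴ + T_{j+1}⁴, giving T_k⁴ = (N+1−k)T_e⁴.
T_1 = (4)^(1/4)·81.85 = 115.8 K.

116 K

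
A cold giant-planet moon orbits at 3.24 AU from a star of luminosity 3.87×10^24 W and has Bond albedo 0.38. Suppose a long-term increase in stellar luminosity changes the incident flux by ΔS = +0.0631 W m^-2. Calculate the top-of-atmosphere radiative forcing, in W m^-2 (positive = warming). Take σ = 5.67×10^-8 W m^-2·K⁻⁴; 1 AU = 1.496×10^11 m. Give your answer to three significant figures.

d = 3.24 × 1.496×10^11 m = 4.847×10^11 m.
S = L/(4πd²) = 1.311 W m^-2.
Only a fraction (1−α) is absorbed and it's spread over 4πR², so ΔF = (1−α)ΔS/4 = 0.009781 W m^-2.

0.00978 W m^-2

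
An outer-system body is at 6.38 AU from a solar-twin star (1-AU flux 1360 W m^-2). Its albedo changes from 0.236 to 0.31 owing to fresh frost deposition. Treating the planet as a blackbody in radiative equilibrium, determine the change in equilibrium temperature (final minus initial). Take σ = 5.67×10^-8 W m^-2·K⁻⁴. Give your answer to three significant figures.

-2.59 K

Irradiance scales as 1/d², so S = 1360 W m^-2 × (1/6.38)² = 33.41 W m^-2.
Initial: T₁ = [S(1−0.236)/(4σ)]^(1/4) = 103.0 K.
Final:   T₂ = [S(1−0.31)/(4σ)]^(1/4) = 100.4 K.
ΔT = T₂ − T₁ = -2.590 K.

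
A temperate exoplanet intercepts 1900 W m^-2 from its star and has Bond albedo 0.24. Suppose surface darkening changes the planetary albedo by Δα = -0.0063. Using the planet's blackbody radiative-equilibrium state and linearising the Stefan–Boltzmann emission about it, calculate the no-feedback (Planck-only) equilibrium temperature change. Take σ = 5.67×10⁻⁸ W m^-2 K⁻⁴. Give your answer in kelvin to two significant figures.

0.59 kelvin

Unperturbed T_e = [1900·(1−0.24)/(4σ)]^¼ = 282.5 K.
The change in absorbed flux is Δ[S(1−α)/4] = −SΔα/4 = 2.993 W m^-2.
The Planck feedback parameter is 4σT_e³ = 5.112 W m^-2/K.
Hence the no-feedback warming is ΔF/(4σT_e³) = 0.585 K.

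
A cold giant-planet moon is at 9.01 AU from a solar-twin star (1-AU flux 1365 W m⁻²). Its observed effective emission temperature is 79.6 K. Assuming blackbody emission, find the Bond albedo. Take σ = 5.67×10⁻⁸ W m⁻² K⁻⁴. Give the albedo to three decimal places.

By the inverse-square law, S = 1365/9.01² = 16.81 W m⁻².
Energy balance: S(1−α)/4 = σT⁴, so 1−α = 4σT⁴/S.
4σT⁴ = 4·5.67×10⁻⁸·(79.6)⁴ = 9.105 W m⁻².
Hence α = 1 − 9.105/16.81 = 0.4585.

0.458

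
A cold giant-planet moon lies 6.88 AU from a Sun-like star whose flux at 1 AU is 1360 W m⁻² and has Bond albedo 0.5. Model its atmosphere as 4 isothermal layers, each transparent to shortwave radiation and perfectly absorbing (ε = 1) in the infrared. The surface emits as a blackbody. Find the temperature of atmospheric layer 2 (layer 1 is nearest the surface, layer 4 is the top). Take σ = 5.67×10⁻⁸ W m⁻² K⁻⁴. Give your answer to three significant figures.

117 kelvin

By the inverse-square law, S = 1360/6.88² = 28.73 W m⁻².
OLR = S(1−α)/4 = 3.591 W m⁻²; the top layer radiates at T_e = 89.21 K.
The net upward flux σT_e⁴ is constant between every pair of levels, so T_k⁴ = (N+1−k)T_e⁴.
T_2 = (3)^(1/4)·89.21 = 117.4 K.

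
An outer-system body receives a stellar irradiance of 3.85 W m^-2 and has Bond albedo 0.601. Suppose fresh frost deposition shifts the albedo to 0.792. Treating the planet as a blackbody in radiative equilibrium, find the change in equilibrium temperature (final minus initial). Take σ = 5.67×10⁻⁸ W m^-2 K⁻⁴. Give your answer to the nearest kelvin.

-8 kelvin

Before: T₁ = [3.850·0.399/(4σ)]^(1/4) = 51.01 K.
After:  T₂ = [3.850·0.208/(4σ)]^(1/4) = 43.35 K.
Change: 43.35 − 51.01 = -7.667 K.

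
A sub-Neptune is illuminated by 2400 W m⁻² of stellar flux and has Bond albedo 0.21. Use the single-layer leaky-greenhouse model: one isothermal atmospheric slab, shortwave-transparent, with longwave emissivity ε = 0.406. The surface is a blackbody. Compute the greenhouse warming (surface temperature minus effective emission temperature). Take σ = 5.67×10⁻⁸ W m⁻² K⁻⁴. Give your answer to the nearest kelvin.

18 K

Effective emission temperature (TOA balance): σT_e⁴ = S(1−α)/4 = 474.0 W m⁻² → T_e = 302.4 K.
Surface balance with a leaky layer gives σT_s⁴ = σT_e⁴·2/(2−ε), so T_s = T_e·[2/(2−0.406)]^(1/4) = 320.0 K.
The atmosphere warms the surface by 17.65 K.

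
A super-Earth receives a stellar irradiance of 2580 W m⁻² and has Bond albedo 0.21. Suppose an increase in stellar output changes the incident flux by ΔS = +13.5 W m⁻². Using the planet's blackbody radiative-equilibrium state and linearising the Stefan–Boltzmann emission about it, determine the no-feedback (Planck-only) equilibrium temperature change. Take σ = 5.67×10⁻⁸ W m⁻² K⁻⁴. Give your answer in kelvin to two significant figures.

0.40 kelvin

Reference equilibrium: T_e = [S(1−α)/(4σ)]^(1/4) = 307.9 K.
ΔF = Δ[S(1−α)]/4 = (1−0.21)·+13.5/4 = 2.666 W m⁻².
The Planck feedback parameter is 4σT_e³ = 6.620 W m⁻²/K.
ΔT₀ = ΔF/λ_P = 2.666/6.620 = 0.403 K.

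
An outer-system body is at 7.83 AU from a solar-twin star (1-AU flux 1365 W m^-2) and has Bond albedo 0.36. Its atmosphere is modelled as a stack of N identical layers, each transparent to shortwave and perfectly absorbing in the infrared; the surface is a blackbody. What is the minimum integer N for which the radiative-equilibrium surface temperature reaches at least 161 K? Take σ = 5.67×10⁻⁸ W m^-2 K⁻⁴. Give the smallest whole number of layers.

10

Irradiance scales as 1/d², so S = 1365 W m^-2 × (1/7.83)² = 22.26 W m^-2.
Top-of-atmosphere balance: σT_e⁴ = S(1−α)/4 = 3.562 W m^-2 → T_e = 89.03 K.
Need (N+1)T_e⁴ ≥ T_s⁴, i.e. N+1 ≥ (161/89.03)⁴ = 10.694.
The minimum whole number is N = 10.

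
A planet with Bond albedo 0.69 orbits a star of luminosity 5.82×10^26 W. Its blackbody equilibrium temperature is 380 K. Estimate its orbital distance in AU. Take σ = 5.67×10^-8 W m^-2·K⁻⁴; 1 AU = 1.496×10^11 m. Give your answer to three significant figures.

0.368 AU

The flux needed for this T is 4σT⁴/(1−0.69) = 15260 W m^-2.
Then d = [L/(4πS)]^(1/2) = 5.510×10^10 m, i.e. 0.3683 AU.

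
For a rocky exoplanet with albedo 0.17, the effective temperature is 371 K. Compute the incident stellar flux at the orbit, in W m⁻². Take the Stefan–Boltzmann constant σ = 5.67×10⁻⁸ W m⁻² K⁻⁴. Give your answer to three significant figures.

Invert the energy balance for S: S = 4σT⁴/(1−α).
σT⁴ = 5.67×10⁻⁸·(371)⁴ = 1074 W m⁻².
So S = 4×1074/(1−0.17) = 5177 W m⁻².

5180 W m⁻²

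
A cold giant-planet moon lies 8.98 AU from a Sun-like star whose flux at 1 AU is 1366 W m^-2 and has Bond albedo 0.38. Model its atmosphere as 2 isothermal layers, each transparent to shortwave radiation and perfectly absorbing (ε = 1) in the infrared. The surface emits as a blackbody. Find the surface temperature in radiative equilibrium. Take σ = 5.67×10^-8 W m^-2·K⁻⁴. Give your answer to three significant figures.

109 K

Flux at the orbit: S = 1366/(8.98)² = 16.94 W m^-2.
OLR = S(1−α)/4 = 2.626 W m^-2; the top layer radiates at T_e = 82.49 K.
With N = 2 opaque layers, T_s = (N+1)^(1/4)·T_e = 3^(1/4)·82.49 = 108.6 K.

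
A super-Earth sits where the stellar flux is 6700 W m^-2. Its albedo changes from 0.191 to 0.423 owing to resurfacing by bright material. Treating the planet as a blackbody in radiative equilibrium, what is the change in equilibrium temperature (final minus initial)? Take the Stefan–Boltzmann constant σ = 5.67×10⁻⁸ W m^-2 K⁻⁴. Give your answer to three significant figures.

-31.9 K

With α = 0.191, T₁ = 393.2 K.
Final:   T₂ = [S(1−0.423)/(4σ)]^(1/4) = 361.3 K.
ΔT = T₂ − T₁ = -31.86 K.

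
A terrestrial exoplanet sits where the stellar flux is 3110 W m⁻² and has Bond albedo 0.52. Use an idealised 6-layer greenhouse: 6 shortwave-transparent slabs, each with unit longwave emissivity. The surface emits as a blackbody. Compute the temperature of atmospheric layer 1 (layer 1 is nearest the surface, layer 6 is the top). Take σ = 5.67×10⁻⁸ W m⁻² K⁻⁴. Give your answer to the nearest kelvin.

OLR = S(1−α)/4 = 373.2 W m⁻²; the top layer radiates at T_e = 284.8 K.
Each opaque layer satisfies 2T_j⁴ = T_{j−1}⁴ + T_{j+1}⁴, giving T_k⁴ = (N+1−k)T_e⁴.
With k = 1: T_1 = (6+1−1)^¼·284.8 K = 445.8 K.

446 kelvin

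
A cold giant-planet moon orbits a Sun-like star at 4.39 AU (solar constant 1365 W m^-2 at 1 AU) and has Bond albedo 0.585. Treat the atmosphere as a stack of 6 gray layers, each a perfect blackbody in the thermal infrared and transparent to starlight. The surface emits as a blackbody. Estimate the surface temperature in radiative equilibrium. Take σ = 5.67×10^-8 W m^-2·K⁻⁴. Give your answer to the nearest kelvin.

174 kelvin

Irradiance scales as 1/d², so S = 1365 W m^-2 × (1/4.39)² = 70.83 W m^-2.
Top-of-atmosphere balance: σT_e⁴ = S(1−α)/4 = 7.348 W m^-2 → T_e = 106.7 K.
With N = 6 opaque layers, T_s = (N+1)^(1/4)·T_e = 7^(1/4)·106.7 = 173.6 K.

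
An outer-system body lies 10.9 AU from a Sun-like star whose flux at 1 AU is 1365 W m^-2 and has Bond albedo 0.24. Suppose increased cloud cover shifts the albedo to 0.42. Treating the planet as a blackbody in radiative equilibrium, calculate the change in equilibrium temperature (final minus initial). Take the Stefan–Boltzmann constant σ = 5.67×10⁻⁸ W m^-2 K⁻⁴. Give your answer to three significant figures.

-5.15 K

Flux at the orbit: S = 1365/(10.9)² = 11.49 W m^-2.
Initial: T₁ = [S(1−0.24)/(4σ)]^(1/4) = 78.77 K.
After:  T₂ = [11.49·0.58/(4σ)]^(1/4) = 73.62 K.
Change: 73.62 − 78.77 = -5.147 K.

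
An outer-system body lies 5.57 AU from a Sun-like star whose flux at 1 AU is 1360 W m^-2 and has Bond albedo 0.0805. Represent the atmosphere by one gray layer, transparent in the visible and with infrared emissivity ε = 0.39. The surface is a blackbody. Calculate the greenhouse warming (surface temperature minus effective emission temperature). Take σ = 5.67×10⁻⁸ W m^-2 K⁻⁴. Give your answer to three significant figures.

6.43 K

Flux at the orbit: S = 1360/(5.57)² = 43.84 W m^-2.
At the top of the atmosphere, σT_e⁴ = S(1−α)/4 = 10.08 W m^-2, giving T_e = 115.5 K.
Surface balance with a leaky layer gives σT_s⁴ = σT_e⁴·2/(2−ε), so T_s = T_e·[2/(2−0.39)]^(1/4) = 121.9 K.
The atmosphere warms the surface by 6.434 K.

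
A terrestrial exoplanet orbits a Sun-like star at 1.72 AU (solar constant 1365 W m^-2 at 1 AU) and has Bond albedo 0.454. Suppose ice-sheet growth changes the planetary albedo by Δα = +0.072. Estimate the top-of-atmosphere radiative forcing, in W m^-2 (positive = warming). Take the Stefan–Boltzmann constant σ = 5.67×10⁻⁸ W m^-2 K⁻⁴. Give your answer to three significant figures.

-8.31 W m^-2

By the inverse-square law, S = 1365/1.72² = 461.4 W m^-2.
ΔF = −(S/4)Δα = −(461.4/4)×(+0.072) = -8.305 W m^-2.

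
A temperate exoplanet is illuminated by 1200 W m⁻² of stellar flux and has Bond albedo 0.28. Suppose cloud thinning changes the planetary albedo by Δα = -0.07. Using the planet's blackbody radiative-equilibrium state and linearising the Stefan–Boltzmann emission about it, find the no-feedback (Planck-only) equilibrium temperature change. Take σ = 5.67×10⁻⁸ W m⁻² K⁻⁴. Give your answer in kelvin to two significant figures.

The baseline emission temperature is T_e = 248.4 K.
The change in absorbed flux is Δ[S(1−α)/4] = −SΔα/4 = 21.00 W m⁻².
Linearising σT⁴ gives d(σT⁴)/dT = 4σT_e³ = 3.478 W m⁻² per K.
So ΔT₀ = 21.00/3.478 = 6.04 K.

6.0 K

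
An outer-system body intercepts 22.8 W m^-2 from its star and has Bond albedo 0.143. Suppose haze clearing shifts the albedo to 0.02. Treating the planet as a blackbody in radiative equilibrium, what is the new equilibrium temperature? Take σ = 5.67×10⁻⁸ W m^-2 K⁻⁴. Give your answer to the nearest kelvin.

100 K

T₂ = [S(1−α₂)/(4σ)]^(1/4) = [22.80·0.98/(4σ)]^(1/4) = 99.63 K.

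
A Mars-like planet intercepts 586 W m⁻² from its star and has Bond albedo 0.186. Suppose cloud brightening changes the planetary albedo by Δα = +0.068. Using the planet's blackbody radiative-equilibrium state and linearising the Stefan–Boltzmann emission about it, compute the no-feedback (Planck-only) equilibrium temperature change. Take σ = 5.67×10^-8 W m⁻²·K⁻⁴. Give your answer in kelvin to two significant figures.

-4.5 kelvin

Unperturbed T_e = [586.0·(1−0.186)/(4σ)]^¼ = 214.2 K.
ΔF = −(S/4)Δα = −(586.0/4)×(+0.068) = -9.962 W m⁻².
Linearising σT⁴ gives d(σT⁴)/dT = 4σT_e³ = 2.227 W m⁻² per K.
ΔT₀ = ΔF/λ_P = -9.962/2.227 = -4.47 K.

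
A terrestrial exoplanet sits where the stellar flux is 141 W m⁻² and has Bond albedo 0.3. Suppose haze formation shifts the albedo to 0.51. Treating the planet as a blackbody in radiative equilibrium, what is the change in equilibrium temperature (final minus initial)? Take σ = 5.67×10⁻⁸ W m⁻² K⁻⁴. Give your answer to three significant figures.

Before: T₁ = [141.0·0.7/(4σ)]^(1/4) = 144.4 K.
With α = 0.51, T₂ = 132.1 K.
ΔT = T₂ − T₁ = -12.32 K.

-12.3 kelvin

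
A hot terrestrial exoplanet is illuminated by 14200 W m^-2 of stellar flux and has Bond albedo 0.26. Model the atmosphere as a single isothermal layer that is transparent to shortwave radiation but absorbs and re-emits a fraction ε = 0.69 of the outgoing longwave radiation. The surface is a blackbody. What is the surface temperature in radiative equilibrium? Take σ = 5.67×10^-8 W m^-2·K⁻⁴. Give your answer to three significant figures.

516 K

Effective emission temperature (TOA balance): σT_e⁴ = S(1−α)/4 = 2627 W m^-2 → T_e = 463.9 K.
The surface balance (absorbed SW + ε·downward IR = σT_s⁴) with T_a⁴ = T_s⁴/2 reduces to T_s = T_e·[2/(2−ε)]^¼ = 515.7 K.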